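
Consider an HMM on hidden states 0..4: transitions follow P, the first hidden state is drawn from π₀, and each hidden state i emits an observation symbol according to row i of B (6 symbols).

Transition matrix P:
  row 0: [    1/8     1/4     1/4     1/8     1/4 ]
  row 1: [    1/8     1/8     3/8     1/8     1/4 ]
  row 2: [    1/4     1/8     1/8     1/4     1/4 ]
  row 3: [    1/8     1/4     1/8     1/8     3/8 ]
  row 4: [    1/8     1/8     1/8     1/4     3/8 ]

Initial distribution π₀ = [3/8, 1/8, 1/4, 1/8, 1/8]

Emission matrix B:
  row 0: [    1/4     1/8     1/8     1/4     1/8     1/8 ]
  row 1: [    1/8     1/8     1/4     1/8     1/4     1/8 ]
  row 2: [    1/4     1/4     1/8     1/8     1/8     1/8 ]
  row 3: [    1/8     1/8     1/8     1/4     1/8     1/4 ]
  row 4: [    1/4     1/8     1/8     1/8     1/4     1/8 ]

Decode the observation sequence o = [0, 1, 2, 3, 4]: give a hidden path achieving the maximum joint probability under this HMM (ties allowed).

t=0: δ = [9.375e-02, 1.562e-02, 6.250e-02, 1.562e-02, 3.125e-02]  (obs o_0=0)
t=1: δ = [1.953e-03, 2.930e-03, 5.859e-03, 1.953e-03, 2.930e-03]  ψ = [2, 0, 0, 2, 0]  (obs o_1=1)
t=2: δ = [1.831e-04, 1.831e-04, 1.373e-04, 1.831e-04, 1.831e-04]  ψ = [2, 2, 1, 2, 2]  (obs o_2=2)
t=3: δ = [8.583e-06, 5.722e-06, 8.583e-06, 1.144e-05, 8.583e-06]  ψ = [2, 0, 1, 4, 3]  (obs o_3=3)
t=4: δ = [2.682e-07, 7.153e-07, 2.682e-07, 2.682e-07, 1.073e-06]  ψ = [2, 3, 0, 2, 3]  (obs o_4=4)
backtrack: best end state = 4; path = [0, 2, 4, 3, 4]

path = [0, 2, 4, 3, 4]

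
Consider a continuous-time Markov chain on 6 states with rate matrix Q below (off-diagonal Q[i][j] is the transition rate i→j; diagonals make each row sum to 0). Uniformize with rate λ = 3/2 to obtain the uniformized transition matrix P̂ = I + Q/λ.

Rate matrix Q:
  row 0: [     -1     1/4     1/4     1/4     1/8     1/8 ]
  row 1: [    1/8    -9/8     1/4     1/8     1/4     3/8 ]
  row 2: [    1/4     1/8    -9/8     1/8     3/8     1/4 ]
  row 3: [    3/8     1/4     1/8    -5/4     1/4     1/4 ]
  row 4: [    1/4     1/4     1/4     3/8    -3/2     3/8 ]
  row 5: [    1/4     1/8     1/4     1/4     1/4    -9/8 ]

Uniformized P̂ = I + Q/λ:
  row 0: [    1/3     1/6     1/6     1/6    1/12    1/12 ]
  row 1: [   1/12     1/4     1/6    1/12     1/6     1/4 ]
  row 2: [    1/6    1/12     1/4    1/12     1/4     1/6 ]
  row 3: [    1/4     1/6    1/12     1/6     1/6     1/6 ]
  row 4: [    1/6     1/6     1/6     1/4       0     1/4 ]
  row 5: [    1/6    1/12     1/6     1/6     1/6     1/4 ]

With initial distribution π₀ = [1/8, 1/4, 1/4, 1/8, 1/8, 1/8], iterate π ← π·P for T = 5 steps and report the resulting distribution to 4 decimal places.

π = [0.2003, 0.1493, 0.1680, 0.1519, 0.1406, 0.1900]

t=0: π = [0.1250, 0.2500, 0.2500, 0.1250, 0.1250, 0.1250]
t=1: π = [0.1771, 0.1563, 0.1771, 0.1354, 0.1563, 0.1979]
t=2: π = [0.1944, 0.1484, 0.1701, 0.1519, 0.1406, 0.1944]
t=3: π = [0.1994, 0.1487, 0.1682, 0.1518, 0.1412, 0.1908]
t=4: π = [0.2002, 0.1491, 0.1680, 0.1520, 0.1405, 0.1901]
t=5: π = [0.2003, 0.1493, 0.1680, 0.1519, 0.1406, 0.1900]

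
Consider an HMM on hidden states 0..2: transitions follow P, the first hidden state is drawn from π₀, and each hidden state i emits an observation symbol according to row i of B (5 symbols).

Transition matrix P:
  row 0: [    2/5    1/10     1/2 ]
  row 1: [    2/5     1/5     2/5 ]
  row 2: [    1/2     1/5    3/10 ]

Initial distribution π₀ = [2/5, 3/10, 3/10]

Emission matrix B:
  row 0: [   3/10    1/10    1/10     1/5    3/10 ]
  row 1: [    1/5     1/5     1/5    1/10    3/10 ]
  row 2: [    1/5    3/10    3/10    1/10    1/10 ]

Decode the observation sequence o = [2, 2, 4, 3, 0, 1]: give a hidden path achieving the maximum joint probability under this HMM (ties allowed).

t=0: δ = [4.000e-02, 6.000e-02, 9.000e-02]  (obs o_0=2)
t=1: δ = [4.500e-03, 3.600e-03, 8.100e-03]  ψ = [2, 2, 2]  (obs o_1=2)
t=2: δ = [1.215e-03, 4.860e-04, 2.430e-04]  ψ = [2, 2, 2]  (obs o_2=4)
t=3: δ = [9.720e-05, 1.215e-05, 6.075e-05]  ψ = [0, 0, 0]  (obs o_3=3)
t=4: δ = [1.166e-05, 2.430e-06, 9.720e-06]  ψ = [0, 2, 0]  (obs o_4=0)
t=5: δ = [4.860e-07, 3.888e-07, 1.750e-06]  ψ = [2, 2, 0]  (obs o_5=1)
backtrack: best end state = 2; path = [2, 2, 0, 0, 0, 2]

path = [2, 2, 0, 0, 0, 2]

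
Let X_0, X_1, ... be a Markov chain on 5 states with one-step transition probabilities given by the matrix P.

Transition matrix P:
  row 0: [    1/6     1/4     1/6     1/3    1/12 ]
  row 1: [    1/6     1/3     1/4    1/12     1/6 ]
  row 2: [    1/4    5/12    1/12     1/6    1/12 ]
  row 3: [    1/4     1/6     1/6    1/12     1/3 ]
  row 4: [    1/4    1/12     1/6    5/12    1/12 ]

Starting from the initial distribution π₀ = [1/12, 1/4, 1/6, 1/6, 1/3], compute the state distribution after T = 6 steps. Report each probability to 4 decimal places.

π = [0.2110, 0.2576, 0.1737, 0.2023, 0.1554]

t=0: π = [0.0833, 0.2500, 0.1667, 0.1667, 0.3333]
t=1: π = [0.2222, 0.2292, 0.1736, 0.2292, 0.1458]
t=2: π = [0.2124, 0.2546, 0.1713, 0.2020, 0.1597]
t=3: π = [0.2111, 0.2563, 0.1736, 0.2039, 0.1550]
t=4: π = [0.2111, 0.2575, 0.1736, 0.2023, 0.1557]
t=5: π = [0.2110, 0.2576, 0.1737, 0.2025, 0.1554]
t=6: π = [0.2110, 0.2576, 0.1737, 0.2023, 0.1554]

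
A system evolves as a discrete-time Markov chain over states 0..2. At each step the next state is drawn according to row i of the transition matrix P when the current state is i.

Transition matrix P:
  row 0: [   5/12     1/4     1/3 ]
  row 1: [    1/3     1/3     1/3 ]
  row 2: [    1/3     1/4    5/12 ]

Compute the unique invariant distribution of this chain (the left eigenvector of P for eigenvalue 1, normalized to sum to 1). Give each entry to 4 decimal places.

Balance equations π_j = Σ_i π_i·P[i][j]:
  π_0 = 5/12·π_0 + 1/3·π_1 + 1/3·π_2
  π_1 = 1/4·π_0 + 1/3·π_1 + 1/4·π_2
  normalize: π_0 + π_1 + π_2 = 1
Solving the linear system gives exactly π = [4/11, 3/11, 4/11].

π = [0.3636, 0.2727, 0.3636]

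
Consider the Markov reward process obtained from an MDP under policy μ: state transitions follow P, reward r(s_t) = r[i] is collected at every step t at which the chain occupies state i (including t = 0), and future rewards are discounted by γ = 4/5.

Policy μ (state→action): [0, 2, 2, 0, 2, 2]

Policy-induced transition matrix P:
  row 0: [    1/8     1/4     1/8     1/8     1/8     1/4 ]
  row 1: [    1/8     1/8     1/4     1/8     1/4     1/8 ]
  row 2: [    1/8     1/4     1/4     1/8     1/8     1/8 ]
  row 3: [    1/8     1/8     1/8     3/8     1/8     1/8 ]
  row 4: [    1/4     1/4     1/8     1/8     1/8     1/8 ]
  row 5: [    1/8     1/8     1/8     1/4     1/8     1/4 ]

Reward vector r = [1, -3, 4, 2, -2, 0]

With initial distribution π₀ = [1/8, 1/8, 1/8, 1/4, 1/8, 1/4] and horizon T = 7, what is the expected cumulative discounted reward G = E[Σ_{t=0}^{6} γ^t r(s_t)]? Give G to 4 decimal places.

t=0: π = [0.1250, 0.1250, 0.1250, 0.2500, 0.1250, 0.2500], E[r] = 0.5000, γ^t·E[r] = 0.500000, running G = 0.500000
t=1: π = [0.1406, 0.1719, 0.1563, 0.2188, 0.1406, 0.1719], E[r] = 0.4063, γ^t·E[r] = 0.325000, running G = 0.825000
t=2: π = [0.1426, 0.1797, 0.1660, 0.2012, 0.1465, 0.1641], E[r] = 0.3770, γ^t·E[r] = 0.241250, running G = 1.066250
t=3: π = [0.1433, 0.1819, 0.1682, 0.1958, 0.1475, 0.1633], E[r] = 0.3672, γ^t·E[r] = 0.188000, running G = 1.254250
t=4: π = [0.1434, 0.1824, 0.1688, 0.1944, 0.1477, 0.1633], E[r] = 0.3646, γ^t·E[r] = 0.149350, running G = 1.403600
t=5: π = [0.1435, 0.1825, 0.1689, 0.1940, 0.1478, 0.1633], E[r] = 0.3640, γ^t·E[r] = 0.119270, running G = 1.522870
t=6: π = [0.1435, 0.1825, 0.1689, 0.1939, 0.1478, 0.1634], E[r] = 0.3638, γ^t·E[r] = 0.095375, running G = 1.618245

G = 1.6182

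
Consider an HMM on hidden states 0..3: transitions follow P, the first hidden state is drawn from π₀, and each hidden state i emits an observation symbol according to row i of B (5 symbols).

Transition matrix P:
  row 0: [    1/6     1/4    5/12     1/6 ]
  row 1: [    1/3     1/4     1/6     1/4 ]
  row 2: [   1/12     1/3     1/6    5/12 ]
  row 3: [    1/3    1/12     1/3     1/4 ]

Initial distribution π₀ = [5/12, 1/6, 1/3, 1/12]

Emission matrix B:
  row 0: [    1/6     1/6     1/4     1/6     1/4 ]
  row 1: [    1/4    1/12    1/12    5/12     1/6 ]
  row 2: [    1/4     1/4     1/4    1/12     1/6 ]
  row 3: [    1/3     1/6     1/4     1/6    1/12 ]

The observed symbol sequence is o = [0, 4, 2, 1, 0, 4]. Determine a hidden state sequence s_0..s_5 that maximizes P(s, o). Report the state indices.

path = [0, 2, 3, 2, 3, 0]

t=0: δ = [6.944e-02, 4.167e-02, 8.333e-02, 2.778e-02]  (obs o_0=0)
t=1: δ = [3.472e-03, 4.630e-03, 4.823e-03, 2.894e-03]  ψ = [1, 2, 0, 2]  (obs o_1=4)
t=2: δ = [3.858e-04, 1.340e-04, 3.617e-04, 5.023e-04]  ψ = [1, 2, 0, 2]  (obs o_2=2)
t=3: δ = [2.791e-05, 1.005e-05, 4.186e-05, 2.512e-05]  ψ = [3, 2, 3, 2]  (obs o_3=1)
t=4: δ = [1.395e-06, 3.489e-06, 2.907e-06, 5.814e-06]  ψ = [3, 2, 0, 2]  (obs o_4=0)
t=5: δ = [4.845e-07, 1.615e-07, 3.230e-07, 1.211e-07]  ψ = [3, 2, 3, 3]  (obs o_5=4)
backtrack: best end state = 0; path = [0, 2, 3, 2, 3, 0]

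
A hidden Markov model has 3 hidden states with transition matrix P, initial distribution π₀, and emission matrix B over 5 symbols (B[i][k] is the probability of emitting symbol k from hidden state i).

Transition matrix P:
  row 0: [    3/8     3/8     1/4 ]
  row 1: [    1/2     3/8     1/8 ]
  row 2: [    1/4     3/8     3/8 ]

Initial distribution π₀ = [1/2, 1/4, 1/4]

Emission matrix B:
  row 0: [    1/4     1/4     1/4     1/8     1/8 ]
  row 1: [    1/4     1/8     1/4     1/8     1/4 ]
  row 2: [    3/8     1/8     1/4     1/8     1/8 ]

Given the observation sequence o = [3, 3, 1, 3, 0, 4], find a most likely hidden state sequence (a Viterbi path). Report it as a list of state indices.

path = [0, 1, 0, 1, 0, 1]

t=0: δ = [6.250e-02, 3.125e-02, 3.125e-02]  (obs o_0=3)
t=1: δ = [2.930e-03, 2.930e-03, 1.953e-03]  ψ = [0, 0, 0]  (obs o_1=3)
t=2: δ = [3.662e-04, 1.373e-04, 9.155e-05]  ψ = [1, 0, 0]  (obs o_2=1)
t=3: δ = [1.717e-05, 1.717e-05, 1.144e-05]  ψ = [0, 0, 0]  (obs o_3=3)
t=4: δ = [2.146e-06, 1.609e-06, 1.609e-06]  ψ = [1, 0, 0]  (obs o_4=0)
t=5: δ = [1.006e-07, 2.012e-07, 7.544e-08]  ψ = [0, 0, 2]  (obs o_5=4)
backtrack: best end state = 1; path = [0, 1, 0, 1, 0, 1]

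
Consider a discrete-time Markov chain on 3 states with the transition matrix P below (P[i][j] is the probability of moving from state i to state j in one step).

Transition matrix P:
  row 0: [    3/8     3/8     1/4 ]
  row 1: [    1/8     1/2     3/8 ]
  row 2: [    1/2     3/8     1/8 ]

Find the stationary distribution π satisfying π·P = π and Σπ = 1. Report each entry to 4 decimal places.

Balance equations π_j = Σ_i π_i·P[i][j]:
  π_0 = 3/8·π_0 + 1/8·π_1 + 1/2·π_2
  π_1 = 3/8·π_0 + 1/2·π_1 + 3/8·π_2
  normalize: π_0 + π_1 + π_2 = 1
Solving the linear system gives exactly π = [19/63, 3/7, 17/63].

π = [0.3016, 0.4286, 0.2698]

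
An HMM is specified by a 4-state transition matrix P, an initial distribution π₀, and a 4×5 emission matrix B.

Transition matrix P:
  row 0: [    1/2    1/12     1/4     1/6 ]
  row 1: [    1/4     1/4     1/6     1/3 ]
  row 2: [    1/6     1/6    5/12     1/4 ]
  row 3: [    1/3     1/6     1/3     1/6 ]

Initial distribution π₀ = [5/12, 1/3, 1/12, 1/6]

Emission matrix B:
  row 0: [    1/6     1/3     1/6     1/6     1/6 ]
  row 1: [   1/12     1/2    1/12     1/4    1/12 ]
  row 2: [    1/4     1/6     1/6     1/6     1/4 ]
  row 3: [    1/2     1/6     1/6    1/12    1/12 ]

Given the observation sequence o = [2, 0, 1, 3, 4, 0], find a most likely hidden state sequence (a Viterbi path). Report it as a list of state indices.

t=0: δ = [6.944e-02, 2.778e-02, 1.389e-02, 2.778e-02]  (obs o_0=2)
t=1: δ = [5.787e-03, 5.787e-04, 4.340e-03, 5.787e-03]  ψ = [0, 1, 0, 0]  (obs o_1=0)
t=2: δ = [9.645e-04, 4.823e-04, 3.215e-04, 1.808e-04]  ψ = [0, 3, 3, 2]  (obs o_2=1)
t=3: δ = [8.038e-05, 3.014e-05, 4.019e-05, 1.340e-05]  ψ = [0, 1, 0, 0]  (obs o_3=3)
t=4: δ = [6.698e-06, 6.279e-07, 5.023e-06, 1.116e-06]  ψ = [0, 1, 0, 0]  (obs o_4=4)
t=5: δ = [5.582e-07, 6.977e-08, 5.233e-07, 6.279e-07]  ψ = [0, 2, 2, 2]  (obs o_5=0)
backtrack: best end state = 3; path = [0, 0, 0, 0, 2, 3]

path = [0, 0, 0, 0, 2, 3]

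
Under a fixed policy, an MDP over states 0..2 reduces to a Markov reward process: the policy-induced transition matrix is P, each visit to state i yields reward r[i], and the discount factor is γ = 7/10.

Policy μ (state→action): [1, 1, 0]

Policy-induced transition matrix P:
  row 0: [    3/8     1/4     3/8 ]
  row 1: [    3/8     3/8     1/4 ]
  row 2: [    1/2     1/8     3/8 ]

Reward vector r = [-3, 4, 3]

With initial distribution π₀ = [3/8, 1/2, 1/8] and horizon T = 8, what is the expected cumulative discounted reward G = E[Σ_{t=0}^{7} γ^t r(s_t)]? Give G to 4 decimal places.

G = 2.9864

t=0: π = [0.3750, 0.5000, 0.1250], E[r] = 1.2500, γ^t·E[r] = 1.250000, running G = 1.250000
t=1: π = [0.3906, 0.2969, 0.3125], E[r] = 0.9531, γ^t·E[r] = 0.667188, running G = 1.917188
t=2: π = [0.4141, 0.2480, 0.3379], E[r] = 0.7637, γ^t·E[r] = 0.374199, running G = 2.291387
t=3: π = [0.4172, 0.2388, 0.3440], E[r] = 0.7354, γ^t·E[r] = 0.252226, running G = 2.543612
t=4: π = [0.4180, 0.2368, 0.3452], E[r] = 0.7289, γ^t·E[r] = 0.174997, running G = 2.718610
t=5: π = [0.4181, 0.2365, 0.3454], E[r] = 0.7276, γ^t·E[r] = 0.122287, running G = 2.840897
t=6: π = [0.4182, 0.2364, 0.3454], E[r] = 0.7273, γ^t·E[r] = 0.085571, running G = 2.926467
t=7: π = [0.4182, 0.2364, 0.3455], E[r] = 0.7273, γ^t·E[r] = 0.059895, running G = 2.986362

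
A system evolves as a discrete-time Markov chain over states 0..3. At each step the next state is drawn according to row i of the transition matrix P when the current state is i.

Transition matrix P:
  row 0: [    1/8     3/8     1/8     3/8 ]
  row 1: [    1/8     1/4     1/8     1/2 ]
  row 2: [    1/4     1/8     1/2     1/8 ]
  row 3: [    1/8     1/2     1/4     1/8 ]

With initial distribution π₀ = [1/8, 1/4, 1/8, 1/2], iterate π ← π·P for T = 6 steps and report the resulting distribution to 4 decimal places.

π = [0.1570, 0.3074, 0.2558, 0.2798]

t=0: π = [0.1250, 0.2500, 0.1250, 0.5000]
t=1: π = [0.1406, 0.3750, 0.2344, 0.2500]
t=2: π = [0.1543, 0.3008, 0.2441, 0.3008]
t=3: π = [0.1555, 0.3140, 0.2542, 0.2764]
t=4: π = [0.1568, 0.3068, 0.2549, 0.2816]
t=5: π = [0.1569, 0.3081, 0.2558, 0.2792]
t=6: π = [0.1570, 0.3074, 0.2558, 0.2798]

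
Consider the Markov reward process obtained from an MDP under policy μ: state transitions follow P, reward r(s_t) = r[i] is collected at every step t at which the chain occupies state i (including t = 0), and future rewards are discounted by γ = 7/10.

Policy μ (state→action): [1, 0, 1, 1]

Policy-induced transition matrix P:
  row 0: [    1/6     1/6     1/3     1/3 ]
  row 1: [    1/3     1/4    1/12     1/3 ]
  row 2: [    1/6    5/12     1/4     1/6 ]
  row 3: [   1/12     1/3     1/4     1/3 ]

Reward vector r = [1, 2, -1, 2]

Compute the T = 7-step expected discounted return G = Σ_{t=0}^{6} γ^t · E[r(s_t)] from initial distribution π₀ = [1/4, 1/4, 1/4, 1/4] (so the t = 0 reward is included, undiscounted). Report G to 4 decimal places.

G = 3.3617

t=0: π = [0.2500, 0.2500, 0.2500, 0.2500], E[r] = 1.0000, γ^t·E[r] = 1.000000, running G = 1.000000
t=1: π = [0.1875, 0.2917, 0.2292, 0.2917], E[r] = 1.1250, γ^t·E[r] = 0.787500, running G = 1.787500
t=2: π = [0.1910, 0.2969, 0.2170, 0.2951], E[r] = 1.1580, γ^t·E[r] = 0.567413, running G = 2.354913
t=3: π = [0.1916, 0.2948, 0.2164, 0.2972], E[r] = 1.1591, γ^t·E[r] = 0.397586, running G = 2.752499
t=4: π = [0.1910, 0.2949, 0.2168, 0.2973], E[r] = 1.1585, γ^t·E[r] = 0.278154, running G = 3.030653
t=5: π = [0.1910, 0.2950, 0.2168, 0.2972], E[r] = 1.1586, γ^t·E[r] = 0.194732, running G = 3.225385
t=6: π = [0.1911, 0.2950, 0.2168, 0.2972], E[r] = 1.1587, γ^t·E[r] = 0.136316, running G = 3.361702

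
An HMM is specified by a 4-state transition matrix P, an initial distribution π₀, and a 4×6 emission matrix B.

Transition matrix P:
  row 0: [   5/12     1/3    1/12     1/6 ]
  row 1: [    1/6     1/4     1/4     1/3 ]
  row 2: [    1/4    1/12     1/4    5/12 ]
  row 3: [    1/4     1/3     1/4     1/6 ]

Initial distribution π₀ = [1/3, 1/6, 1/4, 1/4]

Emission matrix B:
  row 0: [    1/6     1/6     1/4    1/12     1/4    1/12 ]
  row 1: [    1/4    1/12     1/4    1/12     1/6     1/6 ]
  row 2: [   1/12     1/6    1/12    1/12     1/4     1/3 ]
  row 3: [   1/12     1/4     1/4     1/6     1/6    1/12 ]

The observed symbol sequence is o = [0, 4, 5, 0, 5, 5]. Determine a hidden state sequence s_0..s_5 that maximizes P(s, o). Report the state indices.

path = [0, 0, 1, 1, 2, 2]

t=0: δ = [5.556e-02, 4.167e-02, 2.083e-02, 2.083e-02]  (obs o_0=0)
t=1: δ = [5.787e-03, 3.086e-03, 2.604e-03, 2.315e-03]  ψ = [0, 0, 1, 1]  (obs o_1=4)
t=2: δ = [2.009e-04, 3.215e-04, 2.572e-04, 9.042e-05]  ψ = [0, 0, 1, 2]  (obs o_2=5)
t=3: δ = [1.395e-05, 2.009e-05, 6.698e-06, 8.931e-06]  ψ = [0, 1, 1, 1]  (obs o_3=0)
t=4: δ = [4.845e-07, 8.372e-07, 1.674e-06, 5.582e-07]  ψ = [0, 1, 1, 1]  (obs o_4=5)
t=5: δ = [3.489e-08, 3.489e-08, 1.395e-07, 5.814e-08]  ψ = [2, 1, 2, 2]  (obs o_5=5)
backtrack: best end state = 2; path = [0, 0, 1, 1, 2, 2]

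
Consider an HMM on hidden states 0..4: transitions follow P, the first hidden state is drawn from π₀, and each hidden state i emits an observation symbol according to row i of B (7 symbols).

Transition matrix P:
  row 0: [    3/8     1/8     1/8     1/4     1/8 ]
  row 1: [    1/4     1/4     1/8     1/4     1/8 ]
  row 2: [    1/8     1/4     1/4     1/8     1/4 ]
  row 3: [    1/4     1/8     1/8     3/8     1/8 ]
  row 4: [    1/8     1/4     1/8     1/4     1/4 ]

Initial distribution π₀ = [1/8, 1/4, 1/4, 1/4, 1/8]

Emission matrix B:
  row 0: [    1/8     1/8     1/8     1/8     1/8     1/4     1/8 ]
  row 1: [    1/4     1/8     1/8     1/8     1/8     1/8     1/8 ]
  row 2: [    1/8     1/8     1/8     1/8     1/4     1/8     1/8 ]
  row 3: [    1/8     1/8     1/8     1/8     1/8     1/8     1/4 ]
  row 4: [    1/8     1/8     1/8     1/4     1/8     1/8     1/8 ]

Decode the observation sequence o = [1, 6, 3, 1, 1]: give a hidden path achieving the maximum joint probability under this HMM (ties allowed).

t=0: δ = [1.562e-02, 3.125e-02, 3.125e-02, 3.125e-02, 1.562e-02]  (obs o_0=1)
t=1: δ = [9.766e-04, 9.766e-04, 9.766e-04, 2.930e-03, 9.766e-04]  ψ = [1, 1, 2, 3, 2]  (obs o_1=6)
t=2: δ = [9.155e-05, 4.578e-05, 4.578e-05, 1.373e-04, 9.155e-05]  ψ = [3, 3, 3, 3, 3]  (obs o_2=3)
t=3: δ = [4.292e-06, 2.861e-06, 2.146e-06, 6.437e-06, 2.861e-06]  ψ = [0, 4, 3, 3, 4]  (obs o_3=1)
t=4: δ = [2.012e-07, 1.006e-07, 1.006e-07, 3.017e-07, 1.006e-07]  ψ = [0, 3, 3, 3, 3]  (obs o_4=1)
backtrack: best end state = 3; path = [3, 3, 3, 3, 3]

path = [3, 3, 3, 3, 3]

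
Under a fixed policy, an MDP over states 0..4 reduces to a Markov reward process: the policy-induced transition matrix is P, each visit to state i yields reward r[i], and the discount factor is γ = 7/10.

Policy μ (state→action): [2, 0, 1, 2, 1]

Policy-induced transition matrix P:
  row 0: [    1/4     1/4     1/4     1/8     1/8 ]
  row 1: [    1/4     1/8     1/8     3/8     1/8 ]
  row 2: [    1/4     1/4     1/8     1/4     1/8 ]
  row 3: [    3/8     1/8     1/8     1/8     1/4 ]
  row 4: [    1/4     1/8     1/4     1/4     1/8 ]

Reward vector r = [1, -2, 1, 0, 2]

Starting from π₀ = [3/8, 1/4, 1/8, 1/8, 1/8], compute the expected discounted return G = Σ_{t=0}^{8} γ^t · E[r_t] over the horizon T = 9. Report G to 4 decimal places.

G = 1.0928

t=0: π = [0.3750, 0.2500, 0.1250, 0.1250, 0.1250], E[r] = 0.2500, γ^t·E[r] = 0.250000, running G = 0.250000
t=1: π = [0.2656, 0.1875, 0.1875, 0.2188, 0.1406], E[r] = 0.3594, γ^t·E[r] = 0.251563, running G = 0.501563
t=2: π = [0.2773, 0.1816, 0.1758, 0.2129, 0.1523], E[r] = 0.3945, γ^t·E[r] = 0.193320, running G = 0.694883
t=3: π = [0.2766, 0.1816, 0.1787, 0.2114, 0.1516], E[r] = 0.3953, γ^t·E[r] = 0.135575, running G = 0.830458
t=4: π = [0.2764, 0.1819, 0.1785, 0.2117, 0.1514], E[r] = 0.3940, γ^t·E[r] = 0.094595, running G = 0.925053
t=5: π = [0.2765, 0.1819, 0.1785, 0.2117, 0.1515], E[r] = 0.3941, γ^t·E[r] = 0.066242, running G = 0.991295
t=6: π = [0.2765, 0.1819, 0.1785, 0.2117, 0.1515], E[r] = 0.3942, γ^t·E[r] = 0.046371, running G = 1.037666
t=7: π = [0.2765, 0.1819, 0.1785, 0.2117, 0.1515], E[r] = 0.3941, γ^t·E[r] = 0.032459, running G = 1.070126
t=8: π = [0.2765, 0.1819, 0.1785, 0.2117, 0.1515], E[r] = 0.3941, γ^t·E[r] = 0.022722, running G = 1.092847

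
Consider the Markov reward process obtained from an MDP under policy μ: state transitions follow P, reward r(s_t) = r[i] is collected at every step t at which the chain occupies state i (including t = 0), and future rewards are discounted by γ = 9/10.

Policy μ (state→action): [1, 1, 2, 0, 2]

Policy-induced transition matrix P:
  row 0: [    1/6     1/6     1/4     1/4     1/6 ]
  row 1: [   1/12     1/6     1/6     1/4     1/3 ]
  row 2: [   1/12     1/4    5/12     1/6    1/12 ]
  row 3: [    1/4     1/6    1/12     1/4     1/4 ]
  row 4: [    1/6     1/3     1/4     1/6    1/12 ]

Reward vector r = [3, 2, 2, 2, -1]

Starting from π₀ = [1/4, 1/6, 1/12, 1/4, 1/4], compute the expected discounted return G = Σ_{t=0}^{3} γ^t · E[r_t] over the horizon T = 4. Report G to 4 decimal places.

G = 5.3874

t=0: π = [0.2500, 0.1667, 0.0833, 0.2500, 0.2500], E[r] = 1.5000, γ^t·E[r] = 1.500000, running G = 1.500000
t=1: π = [0.1667, 0.2153, 0.2083, 0.2222, 0.1875], E[r] = 1.6042, γ^t·E[r] = 1.443750, running G = 2.943750
t=2: π = [0.1499, 0.2153, 0.2297, 0.2170, 0.1881], E[r] = 1.5856, γ^t·E[r] = 1.284375, running G = 4.228125
t=3: π = [0.1477, 0.2172, 0.2342, 0.2152, 0.1858], E[r] = 1.5902, γ^t·E[r] = 1.159277, running G = 5.387402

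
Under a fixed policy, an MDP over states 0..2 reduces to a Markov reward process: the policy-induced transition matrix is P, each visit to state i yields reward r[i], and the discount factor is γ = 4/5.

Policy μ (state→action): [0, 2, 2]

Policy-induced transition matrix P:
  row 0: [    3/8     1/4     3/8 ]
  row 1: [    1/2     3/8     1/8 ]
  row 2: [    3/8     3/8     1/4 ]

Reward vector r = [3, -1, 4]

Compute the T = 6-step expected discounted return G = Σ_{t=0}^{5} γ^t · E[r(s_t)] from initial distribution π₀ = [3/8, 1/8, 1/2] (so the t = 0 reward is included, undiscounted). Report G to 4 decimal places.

t=0: π = [0.3750, 0.1250, 0.5000], E[r] = 3.0000, γ^t·E[r] = 3.000000, running G = 3.000000
t=1: π = [0.3906, 0.3281, 0.2813], E[r] = 1.9688, γ^t·E[r] = 1.575000, running G = 4.575000
t=2: π = [0.4160, 0.3262, 0.2578], E[r] = 1.9531, γ^t·E[r] = 1.250000, running G = 5.825000
t=3: π = [0.4158, 0.3230, 0.2612], E[r] = 1.9692, γ^t·E[r] = 1.008250, running G = 6.833250
t=4: π = [0.4154, 0.3230, 0.2616], E[r] = 1.9695, γ^t·E[r] = 0.806700, running G = 7.639950
t=5: π = [0.4154, 0.3231, 0.2615], E[r] = 1.9692, γ^t·E[r] = 0.645278, running G = 8.285228

G = 8.2852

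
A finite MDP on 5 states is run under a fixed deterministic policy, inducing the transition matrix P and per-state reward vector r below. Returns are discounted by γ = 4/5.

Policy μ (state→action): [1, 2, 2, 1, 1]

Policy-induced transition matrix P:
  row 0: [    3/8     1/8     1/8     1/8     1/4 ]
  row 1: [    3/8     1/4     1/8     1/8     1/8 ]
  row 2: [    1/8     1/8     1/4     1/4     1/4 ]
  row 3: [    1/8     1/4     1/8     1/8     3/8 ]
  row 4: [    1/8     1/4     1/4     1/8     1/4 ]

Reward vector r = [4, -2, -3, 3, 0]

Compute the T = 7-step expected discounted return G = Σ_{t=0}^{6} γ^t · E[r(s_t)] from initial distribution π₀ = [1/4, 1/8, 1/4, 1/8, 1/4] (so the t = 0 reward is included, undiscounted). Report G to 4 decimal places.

t=0: π = [0.2500, 0.1250, 0.2500, 0.1250, 0.2500], E[r] = 0.3750, γ^t·E[r] = 0.375000, running G = 0.375000
t=1: π = [0.2188, 0.1875, 0.1875, 0.1563, 0.2500], E[r] = 0.4063, γ^t·E[r] = 0.325000, running G = 0.700000
t=2: π = [0.2266, 0.1992, 0.1797, 0.1484, 0.2461], E[r] = 0.4141, γ^t·E[r] = 0.265000, running G = 0.965000
t=3: π = [0.2314, 0.1992, 0.1782, 0.1475, 0.2437], E[r] = 0.4351, γ^t·E[r] = 0.222750, running G = 1.187750
t=4: π = [0.2327, 0.1988, 0.1777, 0.1473, 0.2435], E[r] = 0.4417, γ^t·E[r] = 0.180925, running G = 1.368675
t=5: π = [0.2329, 0.1987, 0.1777, 0.1472, 0.2436], E[r] = 0.4427, γ^t·E[r] = 0.145075, running G = 1.513750
t=6: π = [0.2329, 0.1987, 0.1777, 0.1472, 0.2436], E[r] = 0.4429, γ^t·E[r] = 0.116093, running G = 1.629843

G = 1.6298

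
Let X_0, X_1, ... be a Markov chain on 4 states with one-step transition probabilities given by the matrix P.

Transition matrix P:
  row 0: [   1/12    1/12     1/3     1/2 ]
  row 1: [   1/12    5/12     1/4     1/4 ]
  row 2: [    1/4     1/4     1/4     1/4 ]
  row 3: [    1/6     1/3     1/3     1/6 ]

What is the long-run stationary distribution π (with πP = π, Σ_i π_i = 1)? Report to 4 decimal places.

π = [0.1530, 0.2960, 0.2849, 0.2661]

Balance equations π_j = Σ_i π_i·P[i][j]:
  π_0 = 1/12·π_0 + 1/12·π_1 + 1/4·π_2 + 1/6·π_3
  π_1 = 1/12·π_0 + 5/12·π_1 + 1/4·π_2 + 1/3·π_3
  π_2 = 1/3·π_0 + 1/4·π_1 + 1/4·π_2 + 1/3·π_3
  normalize: π_0 + π_1 + π_2 + π_3 = 1
Solving the linear system gives exactly π = [69/451, 267/902, 257/902, 120/451].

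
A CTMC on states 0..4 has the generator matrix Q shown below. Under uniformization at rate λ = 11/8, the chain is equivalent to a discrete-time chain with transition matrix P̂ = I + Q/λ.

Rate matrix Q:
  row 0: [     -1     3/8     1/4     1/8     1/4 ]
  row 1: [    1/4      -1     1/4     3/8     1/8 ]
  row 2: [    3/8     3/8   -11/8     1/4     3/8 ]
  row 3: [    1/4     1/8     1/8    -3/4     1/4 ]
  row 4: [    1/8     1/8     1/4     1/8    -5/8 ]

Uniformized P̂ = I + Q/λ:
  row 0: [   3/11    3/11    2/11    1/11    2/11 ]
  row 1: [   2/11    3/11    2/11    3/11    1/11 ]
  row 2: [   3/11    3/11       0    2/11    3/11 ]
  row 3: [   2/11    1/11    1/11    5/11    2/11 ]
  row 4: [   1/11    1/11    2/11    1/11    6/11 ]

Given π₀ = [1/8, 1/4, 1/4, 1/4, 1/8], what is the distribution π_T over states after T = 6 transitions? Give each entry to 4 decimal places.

π = [0.1859, 0.1830, 0.1373, 0.2151, 0.2787]

t=0: π = [0.1250, 0.2500, 0.2500, 0.2500, 0.1250]
t=1: π = [0.2045, 0.2045, 0.1136, 0.2500, 0.2273]
t=2: π = [0.1901, 0.1860, 0.1384, 0.2293, 0.2562]
t=3: π = [0.1884, 0.1844, 0.1358, 0.2207, 0.2707]
t=4: π = [0.1867, 0.1834, 0.1371, 0.2170, 0.2758]
t=5: π = [0.1862, 0.1831, 0.1372, 0.2156, 0.2779]
t=6: π = [0.1859, 0.1830, 0.1373, 0.2151, 0.2787]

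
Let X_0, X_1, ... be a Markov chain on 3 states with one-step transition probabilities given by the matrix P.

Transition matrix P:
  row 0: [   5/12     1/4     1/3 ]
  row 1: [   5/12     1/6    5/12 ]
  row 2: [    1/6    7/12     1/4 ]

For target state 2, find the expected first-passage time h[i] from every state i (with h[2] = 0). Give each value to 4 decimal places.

h = [2.8364, 2.6182, 0.0000]

First-step conditioning: h[2] = 0; for i ≠ 2, h[i] = 1 + Σ_k P[i][k]·h[k].
  h[0] = 1 + 5/12·h[0] + 1/4·h[1]
  h[1] = 1 + 5/12·h[0] + 1/6·h[1]
Solving the 2×2 linear system over states ≠ 2 gives exactly h = [156/55, 144/55, 0] (h[2] = 0 is the target).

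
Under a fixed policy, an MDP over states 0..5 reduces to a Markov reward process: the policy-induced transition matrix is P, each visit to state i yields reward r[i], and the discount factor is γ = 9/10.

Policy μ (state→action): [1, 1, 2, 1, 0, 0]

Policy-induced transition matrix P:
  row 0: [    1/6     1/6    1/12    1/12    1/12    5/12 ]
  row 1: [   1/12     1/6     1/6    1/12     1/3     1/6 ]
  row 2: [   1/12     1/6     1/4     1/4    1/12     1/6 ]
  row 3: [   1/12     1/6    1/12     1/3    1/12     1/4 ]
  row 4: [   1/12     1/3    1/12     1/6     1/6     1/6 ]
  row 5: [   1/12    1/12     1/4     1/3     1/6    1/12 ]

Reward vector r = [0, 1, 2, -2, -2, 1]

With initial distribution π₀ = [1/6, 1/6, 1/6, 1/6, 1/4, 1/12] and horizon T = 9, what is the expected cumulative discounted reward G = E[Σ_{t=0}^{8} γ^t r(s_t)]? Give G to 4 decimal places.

t=0: π = [0.1667, 0.1667, 0.1667, 0.1667, 0.2500, 0.0833], E[r] = -0.2500, γ^t·E[r] = -0.250000, running G = -0.250000
t=1: π = [0.0972, 0.2014, 0.1389, 0.1944, 0.1528, 0.2153], E[r] = 0.0000, γ^t·E[r] = 0.000000, running G = -0.250000
t=2: π = [0.0914, 0.1742, 0.1591, 0.2216, 0.1644, 0.1892], E[r] = -0.0903, γ^t·E[r] = -0.073125, running G = -0.323125
t=3: π = [0.0910, 0.1783, 0.1559, 0.2263, 0.1563, 0.1922], E[r] = -0.0829, γ^t·E[r] = -0.060434, running G = -0.383559
t=4: π = [0.0909, 0.1767, 0.1562, 0.2270, 0.1570, 0.1922], E[r] = -0.0865, γ^t·E[r] = -0.056737, running G = -0.440296
t=5: π = [0.0909, 0.1768, 0.1561, 0.2273, 0.1566, 0.1923], E[r] = -0.0864, γ^t·E[r] = -0.050994, running G = -0.491290
t=6: π = [0.0909, 0.1767, 0.1561, 0.2273, 0.1566, 0.1923], E[r] = -0.0865, γ^t·E[r] = -0.045957, running G = -0.537246
t=7: π = [0.0909, 0.1767, 0.1561, 0.2273, 0.1566, 0.1923], E[r] = -0.0865, γ^t·E[r] = -0.041364, running G = -0.578610
t=8: π = [0.0909, 0.1767, 0.1561, 0.2273, 0.1566, 0.1923], E[r] = -0.0865, γ^t·E[r] = -0.037229, running G = -0.615839

G = -0.6158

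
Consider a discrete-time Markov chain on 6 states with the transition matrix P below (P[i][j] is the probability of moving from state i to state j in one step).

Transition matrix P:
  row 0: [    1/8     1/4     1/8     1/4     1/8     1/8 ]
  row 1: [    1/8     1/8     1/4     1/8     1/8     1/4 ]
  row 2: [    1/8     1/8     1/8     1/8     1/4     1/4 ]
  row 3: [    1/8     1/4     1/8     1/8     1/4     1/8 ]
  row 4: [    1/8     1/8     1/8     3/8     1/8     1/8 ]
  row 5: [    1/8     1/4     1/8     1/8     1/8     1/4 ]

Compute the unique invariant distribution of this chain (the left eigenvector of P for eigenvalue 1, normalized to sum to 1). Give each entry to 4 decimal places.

Balance equations π_j = Σ_i π_i·P[i][j]:
  π_0 = 1/8·π_0 + 1/8·π_1 + 1/8·π_2 + 1/8·π_3 + 1/8·π_4 + 1/8·π_5
  π_1 = 1/4·π_0 + 1/8·π_1 + 1/8·π_2 + 1/4·π_3 + 1/8·π_4 + 1/4·π_5
  π_2 = 1/8·π_0 + 1/4·π_1 + 1/8·π_2 + 1/8·π_3 + 1/8·π_4 + 1/8·π_5
  π_3 = 1/4·π_0 + 1/8·π_1 + 1/8·π_2 + 1/8·π_3 + 3/8·π_4 + 1/8·π_5
  π_4 = 1/8·π_0 + 1/8·π_1 + 1/4·π_2 + 1/4·π_3 + 1/8·π_4 + 1/8·π_5
  normalize: π_0 + π_1 + π_2 + π_3 + π_4 + π_5 = 1
Solving the linear system gives exactly π = [1/8, 849/4534, 5383/36272, 6609/36272, 6033/36272, 6921/36272].

π = [0.1250, 0.1873, 0.1484, 0.1822, 0.1663, 0.1908]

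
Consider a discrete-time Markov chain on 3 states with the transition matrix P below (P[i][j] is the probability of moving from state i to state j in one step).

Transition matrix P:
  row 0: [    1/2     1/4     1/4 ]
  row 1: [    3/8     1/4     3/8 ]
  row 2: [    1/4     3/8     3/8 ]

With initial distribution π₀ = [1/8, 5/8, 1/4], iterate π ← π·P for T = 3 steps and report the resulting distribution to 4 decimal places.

π = [0.3806, 0.2913, 0.3281]

t=0: π = [0.1250, 0.6250, 0.2500]
t=1: π = [0.3594, 0.2813, 0.3594]
t=2: π = [0.3750, 0.2949, 0.3301]
t=3: π = [0.3806, 0.2913, 0.3281]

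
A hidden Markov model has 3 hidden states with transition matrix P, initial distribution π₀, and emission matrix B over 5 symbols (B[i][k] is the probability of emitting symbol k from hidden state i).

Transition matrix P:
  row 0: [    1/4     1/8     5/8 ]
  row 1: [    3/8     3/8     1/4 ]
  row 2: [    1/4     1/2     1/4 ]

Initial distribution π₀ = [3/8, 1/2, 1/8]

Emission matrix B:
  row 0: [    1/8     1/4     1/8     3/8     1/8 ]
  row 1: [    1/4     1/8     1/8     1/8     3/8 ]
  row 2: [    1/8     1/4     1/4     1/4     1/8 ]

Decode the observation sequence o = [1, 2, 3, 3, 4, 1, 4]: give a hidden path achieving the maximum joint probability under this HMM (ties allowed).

t=0: δ = [9.375e-02, 6.250e-02, 3.125e-02]  (obs o_0=1)
t=1: δ = [2.930e-03, 2.930e-03, 1.465e-02]  ψ = [0, 1, 0]  (obs o_1=2)
t=2: δ = [1.373e-03, 9.155e-04, 9.155e-04]  ψ = [2, 2, 2]  (obs o_2=3)
t=3: δ = [1.287e-04, 5.722e-05, 2.146e-04]  ψ = [0, 2, 0]  (obs o_3=3)
t=4: δ = [6.706e-06, 4.023e-05, 1.006e-05]  ψ = [2, 2, 0]  (obs o_4=4)
t=5: δ = [3.772e-06, 1.886e-06, 2.515e-06]  ψ = [1, 1, 1]  (obs o_5=1)
t=6: δ = [1.179e-07, 4.715e-07, 2.947e-07]  ψ = [0, 2, 0]  (obs o_6=4)
backtrack: best end state = 1; path = [0, 2, 0, 2, 1, 2, 1]

path = [0, 2, 0, 2, 1, 2, 1]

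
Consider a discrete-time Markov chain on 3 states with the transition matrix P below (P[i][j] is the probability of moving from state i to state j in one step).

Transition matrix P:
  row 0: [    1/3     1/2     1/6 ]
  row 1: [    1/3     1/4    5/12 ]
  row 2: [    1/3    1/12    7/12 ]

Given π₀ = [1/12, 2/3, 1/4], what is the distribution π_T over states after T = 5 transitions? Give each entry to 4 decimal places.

t=0: π = [0.0833, 0.6667, 0.2500]
t=1: π = [0.3333, 0.2292, 0.4375]
t=2: π = [0.3333, 0.2604, 0.4063]
t=3: π = [0.3333, 0.2656, 0.4010]
t=4: π = [0.3333, 0.2665, 0.4002]
t=5: π = [0.3333, 0.2666, 0.4000]

π = [0.3333, 0.2666, 0.4000]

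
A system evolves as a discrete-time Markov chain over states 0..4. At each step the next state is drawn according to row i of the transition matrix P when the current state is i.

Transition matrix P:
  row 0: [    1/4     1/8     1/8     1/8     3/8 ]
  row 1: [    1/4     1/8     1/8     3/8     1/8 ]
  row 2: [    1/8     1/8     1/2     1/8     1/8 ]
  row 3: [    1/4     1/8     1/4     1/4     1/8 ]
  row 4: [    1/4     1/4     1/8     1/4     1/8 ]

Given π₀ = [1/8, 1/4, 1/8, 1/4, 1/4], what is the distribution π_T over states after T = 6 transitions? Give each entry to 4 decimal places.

π = [0.2198, 0.1475, 0.2420, 0.2107, 0.1800]

t=0: π = [0.1250, 0.2500, 0.1250, 0.2500, 0.2500]
t=1: π = [0.2344, 0.1563, 0.2031, 0.2500, 0.1563]
t=2: π = [0.2246, 0.1445, 0.2324, 0.2148, 0.1836]
t=3: π = [0.2209, 0.1479, 0.2390, 0.2109, 0.1812]
t=4: π = [0.2201, 0.1476, 0.2410, 0.2110, 0.1802]
t=5: π = [0.2199, 0.1475, 0.2417, 0.2108, 0.1800]
t=6: π = [0.2198, 0.1475, 0.2420, 0.2107, 0.1800]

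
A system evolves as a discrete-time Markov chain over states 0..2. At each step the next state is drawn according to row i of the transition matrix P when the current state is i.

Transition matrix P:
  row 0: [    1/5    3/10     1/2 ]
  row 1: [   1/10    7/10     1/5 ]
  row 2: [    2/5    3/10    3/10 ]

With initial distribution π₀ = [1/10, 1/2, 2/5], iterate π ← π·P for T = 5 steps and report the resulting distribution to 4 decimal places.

t=0: π = [0.1000, 0.5000, 0.4000]
t=1: π = [0.2300, 0.5000, 0.2700]
t=2: π = [0.2040, 0.5000, 0.2960]
t=3: π = [0.2092, 0.5000, 0.2908]
t=4: π = [0.2082, 0.5000, 0.2918]
t=5: π = [0.2084, 0.5000, 0.2916]

π = [0.2084, 0.5000, 0.2916]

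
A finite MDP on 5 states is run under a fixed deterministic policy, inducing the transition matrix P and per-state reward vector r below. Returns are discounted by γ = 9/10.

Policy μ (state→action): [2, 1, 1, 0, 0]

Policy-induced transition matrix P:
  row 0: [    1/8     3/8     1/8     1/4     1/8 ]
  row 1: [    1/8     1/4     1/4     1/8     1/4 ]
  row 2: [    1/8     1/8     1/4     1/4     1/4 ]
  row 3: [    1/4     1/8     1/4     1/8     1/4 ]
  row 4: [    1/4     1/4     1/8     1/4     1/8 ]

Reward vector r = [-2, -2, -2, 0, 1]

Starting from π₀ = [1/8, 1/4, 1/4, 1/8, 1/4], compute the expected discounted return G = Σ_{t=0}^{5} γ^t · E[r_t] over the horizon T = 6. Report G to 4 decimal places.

t=0: π = [0.1250, 0.2500, 0.2500, 0.1250, 0.2500], E[r] = -1.0000, γ^t·E[r] = -1.000000, running G = -1.000000
t=1: π = [0.1719, 0.2188, 0.2031, 0.2031, 0.2031], E[r] = -0.9844, γ^t·E[r] = -0.885938, running G = -1.885938
t=2: π = [0.1758, 0.2207, 0.2031, 0.1973, 0.2031], E[r] = -0.9961, γ^t·E[r] = -0.806836, running G = -2.692773
t=3: π = [0.1750, 0.2219, 0.2026, 0.1978, 0.2026], E[r] = -0.9966, γ^t·E[r] = -0.726508, running G = -3.419282
t=4: π = [0.1750, 0.2218, 0.2028, 0.1975, 0.2028], E[r] = -0.9966, γ^t·E[r] = -0.653837, running G = -4.073119
t=5: π = [0.1750, 0.2218, 0.2028, 0.1976, 0.2028], E[r] = -0.9965, γ^t·E[r] = -0.588442, running G = -4.661562

G = -4.6616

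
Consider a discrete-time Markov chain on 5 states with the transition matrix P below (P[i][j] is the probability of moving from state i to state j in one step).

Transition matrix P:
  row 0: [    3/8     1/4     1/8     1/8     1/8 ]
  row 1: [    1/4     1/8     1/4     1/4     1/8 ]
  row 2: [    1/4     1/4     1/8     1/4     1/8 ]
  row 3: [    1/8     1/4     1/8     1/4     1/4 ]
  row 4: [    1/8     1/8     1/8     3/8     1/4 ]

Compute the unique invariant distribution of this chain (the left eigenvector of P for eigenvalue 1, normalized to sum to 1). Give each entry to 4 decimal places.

π = [0.2255, 0.2025, 0.1503, 0.2440, 0.1777]

Balance equations π_j = Σ_i π_i·P[i][j]:
  π_0 = 3/8·π_0 + 1/4·π_1 + 1/4·π_2 + 1/8·π_3 + 1/8·π_4
  π_1 = 1/4·π_0 + 1/8·π_1 + 1/4·π_2 + 1/4·π_3 + 1/8·π_4
  π_2 = 1/8·π_0 + 1/4·π_1 + 1/8·π_2 + 1/8·π_3 + 1/8·π_4
  π_3 = 1/8·π_0 + 1/4·π_1 + 1/4·π_2 + 1/4·π_3 + 3/8·π_4
  normalize: π_0 + π_1 + π_2 + π_3 + π_4 = 1
Solving the linear system gives exactly π = [85/377, 229/1131, 170/1131, 92/377, 67/377].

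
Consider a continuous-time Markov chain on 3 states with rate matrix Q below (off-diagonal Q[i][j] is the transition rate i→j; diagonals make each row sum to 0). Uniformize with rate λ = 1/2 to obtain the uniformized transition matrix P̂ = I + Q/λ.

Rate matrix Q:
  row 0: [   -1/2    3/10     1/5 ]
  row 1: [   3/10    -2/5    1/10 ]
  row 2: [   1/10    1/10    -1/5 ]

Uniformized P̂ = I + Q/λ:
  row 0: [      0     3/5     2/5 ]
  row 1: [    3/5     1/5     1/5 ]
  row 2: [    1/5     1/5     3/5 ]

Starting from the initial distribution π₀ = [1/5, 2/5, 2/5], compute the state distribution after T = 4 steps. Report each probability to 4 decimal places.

t=0: π = [0.2000, 0.4000, 0.4000]
t=1: π = [0.3200, 0.2800, 0.4000]
t=2: π = [0.2480, 0.3280, 0.4240]
t=3: π = [0.2816, 0.2992, 0.4192]
t=4: π = [0.2634, 0.3126, 0.4240]

π = [0.2634, 0.3126, 0.4240]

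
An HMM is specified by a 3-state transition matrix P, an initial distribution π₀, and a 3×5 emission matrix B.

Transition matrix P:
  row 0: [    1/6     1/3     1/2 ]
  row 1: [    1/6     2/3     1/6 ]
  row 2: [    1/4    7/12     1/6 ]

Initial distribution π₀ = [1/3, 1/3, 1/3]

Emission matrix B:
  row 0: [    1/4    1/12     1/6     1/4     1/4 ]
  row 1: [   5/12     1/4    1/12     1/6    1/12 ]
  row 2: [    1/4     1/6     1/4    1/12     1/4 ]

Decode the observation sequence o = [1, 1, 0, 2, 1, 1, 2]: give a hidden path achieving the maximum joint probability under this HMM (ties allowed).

t=0: δ = [2.778e-02, 8.333e-02, 5.556e-02]  (obs o_0=1)
t=1: δ = [1.157e-03, 1.389e-02, 2.315e-03]  ψ = [1, 1, 0]  (obs o_1=1)
t=2: δ = [5.787e-04, 3.858e-03, 5.787e-04]  ψ = [1, 1, 1]  (obs o_2=0)
t=3: δ = [1.072e-04, 2.143e-04, 1.608e-04]  ψ = [1, 1, 1]  (obs o_3=2)
t=4: δ = [3.349e-06, 3.572e-05, 8.931e-06]  ψ = [2, 1, 0]  (obs o_4=1)
t=5: δ = [4.961e-07, 5.954e-06, 9.923e-07]  ψ = [1, 1, 1]  (obs o_5=1)
t=6: δ = [1.654e-07, 3.308e-07, 2.481e-07]  ψ = [1, 1, 1]  (obs o_6=2)
backtrack: best end state = 1; path = [1, 1, 1, 1, 1, 1, 1]

path = [1, 1, 1, 1, 1, 1, 1]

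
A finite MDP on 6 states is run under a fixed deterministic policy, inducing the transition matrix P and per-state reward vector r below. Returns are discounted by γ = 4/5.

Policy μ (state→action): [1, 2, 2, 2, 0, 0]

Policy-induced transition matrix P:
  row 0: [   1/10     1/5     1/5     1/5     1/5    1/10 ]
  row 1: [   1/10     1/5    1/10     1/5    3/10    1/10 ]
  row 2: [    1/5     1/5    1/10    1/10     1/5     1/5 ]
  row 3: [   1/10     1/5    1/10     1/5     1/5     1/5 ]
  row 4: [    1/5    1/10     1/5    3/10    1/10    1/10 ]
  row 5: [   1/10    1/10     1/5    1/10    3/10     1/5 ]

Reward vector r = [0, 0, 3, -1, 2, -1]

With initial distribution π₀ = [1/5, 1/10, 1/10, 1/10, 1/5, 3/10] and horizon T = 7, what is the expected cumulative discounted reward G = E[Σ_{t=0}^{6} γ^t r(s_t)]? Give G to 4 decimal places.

G = 1.9328

t=0: π = [0.2000, 0.1000, 0.1000, 0.1000, 0.2000, 0.3000], E[r] = 0.3000, γ^t·E[r] = 0.300000, running G = 0.300000
t=1: π = [0.1300, 0.1500, 0.1700, 0.1800, 0.2200, 0.1500], E[r] = 0.6200, γ^t·E[r] = 0.496000, running G = 0.796000
t=2: π = [0.1390, 0.1630, 0.1500, 0.1900, 0.2080, 0.1500], E[r] = 0.5260, γ^t·E[r] = 0.336640, running G = 1.132640
t=3: π = [0.1358, 0.1642, 0.1497, 0.1908, 0.2105, 0.1490], E[r] = 0.5303, γ^t·E[r] = 0.271514, running G = 1.404154
t=4: π = [0.1360, 0.1641, 0.1495, 0.1912, 0.2103, 0.1490], E[r] = 0.5290, γ^t·E[r] = 0.216678, running G = 1.620832
t=5: π = [0.1360, 0.1641, 0.1495, 0.1912, 0.2103, 0.1490], E[r] = 0.5290, γ^t·E[r] = 0.173334, running G = 1.794166
t=6: π = [0.1360, 0.1641, 0.1495, 0.1912, 0.2103, 0.1490], E[r] = 0.5290, γ^t·E[r] = 0.138668, running G = 1.932833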